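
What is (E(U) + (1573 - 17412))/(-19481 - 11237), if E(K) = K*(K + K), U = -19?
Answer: 15117/30718 ≈ 0.49212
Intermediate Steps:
E(K) = 2*K² (E(K) = K*(2*K) = 2*K²)
(E(U) + (1573 - 17412))/(-19481 - 11237) = (2*(-19)² + (1573 - 17412))/(-19481 - 11237) = (2*361 - 15839)/(-30718) = (722 - 15839)*(-1/30718) = -15117*(-1/30718) = 15117/30718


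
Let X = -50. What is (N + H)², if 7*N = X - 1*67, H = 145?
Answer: 806404/49 ≈ 16457.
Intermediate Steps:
N = -117/7 (N = (-50 - 1*67)/7 = (-50 - 67)/7 = (⅐)*(-117) = -117/7 ≈ -16.714)
(N + H)² = (-117/7 + 145)² = (898/7)² = 806404/49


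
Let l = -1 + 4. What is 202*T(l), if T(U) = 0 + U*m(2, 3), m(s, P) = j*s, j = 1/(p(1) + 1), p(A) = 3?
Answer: 303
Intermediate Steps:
l = 3
j = ¼ (j = 1/(3 + 1) = 1/4 = ¼ ≈ 0.25000)
m(s, P) = s/4
T(U) = U/2 (T(U) = 0 + U*((¼)*2) = 0 + U*(½) = 0 + U/2 = U/2)
202*T(l) = 202*((½)*3) = 202*(3/2) = 303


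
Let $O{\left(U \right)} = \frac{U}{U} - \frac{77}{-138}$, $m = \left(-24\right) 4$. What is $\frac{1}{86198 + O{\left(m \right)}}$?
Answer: $\frac{138}{11895539} \approx 1.1601 \cdot 10^{-5}$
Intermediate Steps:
$m = -96$
$O{\left(U \right)} = \frac{215}{138}$ ($O{\left(U \right)} = 1 - - \frac{77}{138} = 1 + \frac{77}{138} = \frac{215}{138}$)
$\frac{1}{86198 + O{\left(m \right)}} = \frac{1}{86198 + \frac{215}{138}} = \frac{1}{\frac{11895539}{138}} = \frac{138}{11895539}$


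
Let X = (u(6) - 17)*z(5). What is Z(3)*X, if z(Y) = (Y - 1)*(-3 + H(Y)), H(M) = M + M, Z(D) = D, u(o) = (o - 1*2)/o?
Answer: -1372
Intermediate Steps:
u(o) = (-2 + o)/o (u(o) = (o - 2)/o = (-2 + o)/o)
H(M) = 2*M
z(Y) = (-1 + Y)*(-3 + 2*Y) (z(Y) = (Y - 1)*(-3 + 2*Y) = (-1 + Y)*(-3 + 2*Y))
X = -1372/3 (X = ((-2 + 6)/6 - 17)*(3 - 5*5 + 2*5²) = ((⅙)*4 - 17)*(3 - 25 + 2*25) = (⅔ - 17)*(3 - 25 + 50) = -49/3*28 = -1372/3 ≈ -457.33)
Z(3)*X = 3*(-1372/3) = -1372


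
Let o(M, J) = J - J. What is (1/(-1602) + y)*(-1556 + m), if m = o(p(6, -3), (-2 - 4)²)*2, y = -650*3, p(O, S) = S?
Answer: 2430394978/801 ≈ 3.0342e+6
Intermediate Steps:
o(M, J) = 0
y = -1950
m = 0 (m = 0*2 = 0)
(1/(-1602) + y)*(-1556 + m) = (1/(-1602) - 1950)*(-1556 + 0) = (-1/1602 - 1950)*(-1556) = -3123901/1602*(-1556) = 2430394978/801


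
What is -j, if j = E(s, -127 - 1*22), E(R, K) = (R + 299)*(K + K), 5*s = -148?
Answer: 401406/5 ≈ 80281.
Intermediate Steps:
s = -148/5 (s = (1/5)*(-148) = -148/5 ≈ -29.600)
E(R, K) = 2*K*(299 + R) (E(R, K) = (299 + R)*(2*K) = 2*K*(299 + R))
j = -401406/5 (j = 2*(-127 - 1*22)*(299 - 148/5) = 2*(-127 - 22)*(1347/5) = 2*(-149)*(1347/5) = -401406/5 ≈ -80281.)
-j = -1*(-401406/5) = 401406/5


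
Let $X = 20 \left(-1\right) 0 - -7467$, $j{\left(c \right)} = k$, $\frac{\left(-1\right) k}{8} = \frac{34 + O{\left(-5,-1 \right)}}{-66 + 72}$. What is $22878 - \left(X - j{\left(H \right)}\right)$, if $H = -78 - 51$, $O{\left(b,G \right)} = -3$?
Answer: $\frac{46109}{3} \approx 15370.0$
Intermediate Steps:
$H = -129$ ($H = -78 - 51 = -129$)
$k = - \frac{124}{3}$ ($k = - 8 \frac{34 - 3}{-66 + 72} = - 8 \cdot \frac{31}{6} = - 8 \cdot 31 \cdot \frac{1}{6} = \left(-8\right) \frac{31}{6} = - \frac{124}{3} \approx -41.333$)
$j{\left(c \right)} = - \frac{124}{3}$
$X = 7467$ ($X = \left(-20\right) 0 + 7467 = 0 + 7467 = 7467$)
$22878 - \left(X - j{\left(H \right)}\right) = 22878 - \frac{22525}{3} = \frac{46109}{3}$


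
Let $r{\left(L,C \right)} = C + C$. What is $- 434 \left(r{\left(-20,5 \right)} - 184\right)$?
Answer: $75516$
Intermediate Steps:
$r{\left(L,C \right)} = 2 C$
$- 434 \left(r{\left(-20,5 \right)} - 184\right) = - 434 \left(2 \cdot 5 - 184\right) = - 434 \left(10 - 184\right) = \left(-434\right) \left(-174\right) = 75516$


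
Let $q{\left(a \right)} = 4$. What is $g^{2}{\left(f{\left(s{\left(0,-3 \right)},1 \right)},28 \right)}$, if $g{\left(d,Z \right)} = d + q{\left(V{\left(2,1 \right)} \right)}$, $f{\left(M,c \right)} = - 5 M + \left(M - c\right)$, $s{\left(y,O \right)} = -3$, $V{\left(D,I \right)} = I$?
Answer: $225$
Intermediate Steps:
$f{\left(M,c \right)} = - c - 4 M$
$g{\left(d,Z \right)} = 4 + d$ ($g{\left(d,Z \right)} = d + 4 = 4 + d$)
$g^{2}{\left(f{\left(s{\left(0,-3 \right)},1 \right)},28 \right)} = \left(4 - -11\right)^{2} = \left(4 + \left(-1 + 12\right)\right)^{2} = \left(4 + 11\right)^{2} = 15^{2} = 225$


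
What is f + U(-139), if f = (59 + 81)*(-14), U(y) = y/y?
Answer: -1959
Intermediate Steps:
U(y) = 1
f = -1960 (f = 140*(-14) = -1960)
f + U(-139) = -1960 + 1 = -1959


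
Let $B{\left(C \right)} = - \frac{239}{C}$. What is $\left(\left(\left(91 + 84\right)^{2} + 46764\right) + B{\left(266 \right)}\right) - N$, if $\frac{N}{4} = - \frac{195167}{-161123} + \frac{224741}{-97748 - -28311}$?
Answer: $\frac{230329613677992981}{2975980801766} \approx 77396.0$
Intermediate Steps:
$N = - \frac{90636532656}{11187897751}$ ($N = 4 \left(- \frac{195167}{-161123} + \frac{224741}{-97748 - -28311}\right) = 4 \left(\left(-195167\right) \left(- \frac{1}{161123}\right) + \frac{224741}{-97748 + 28311}\right) = 4 \left(\frac{195167}{161123} + \frac{224741}{-69437}\right) = 4 \left(\frac{195167}{161123} + 224741 \left(- \frac{1}{69437}\right)\right) = 4 \left(\frac{195167}{161123} - \frac{224741}{69437}\right) = 4 \left(- \frac{22659133164}{11187897751}\right) = - \frac{90636532656}{11187897751} \approx -8.1013$)
$\left(\left(\left(91 + 84\right)^{2} + 46764\right) + B{\left(266 \right)}\right) - N = \left(\left(\left(91 + 84\right)^{2} + 46764\right) - \frac{239}{266}\right) - - \frac{90636532656}{11187897751} = \left(\left(175^{2} + 46764\right) - \frac{239}{266}\right) + \frac{90636532656}{11187897751} = \left(\left(30625 + 46764\right) - \frac{239}{266}\right) + \frac{90636532656}{11187897751} = \left(77389 - \frac{239}{266}\right) + \frac{90636532656}{11187897751} = \frac{20585235}{266} + \frac{90636532656}{11187897751} = \frac{230329613677992981}{2975980801766}$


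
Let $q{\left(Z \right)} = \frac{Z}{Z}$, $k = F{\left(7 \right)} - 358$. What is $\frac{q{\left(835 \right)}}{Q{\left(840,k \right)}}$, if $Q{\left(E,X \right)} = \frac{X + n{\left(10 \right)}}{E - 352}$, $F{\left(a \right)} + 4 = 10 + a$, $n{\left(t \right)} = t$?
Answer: $- \frac{488}{335} \approx -1.4567$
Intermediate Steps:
$F{\left(a \right)} = 6 + a$ ($F{\left(a \right)} = -4 + \left(10 + a\right) = 6 + a$)
$k = -345$ ($k = \left(6 + 7\right) - 358 = 13 - 358 = -345$)
$q{\left(Z \right)} = 1$
$Q{\left(E,X \right)} = \frac{10 + X}{-352 + E}$ ($Q{\left(E,X \right)} = \frac{X + 10}{E - 352} = \frac{10 + X}{-352 + E}$)
$\frac{q{\left(835 \right)}}{Q{\left(840,k \right)}} = 1 \frac{1}{\frac{1}{-352 + 840} \left(10 - 345\right)} = 1 \frac{1}{\frac{1}{488} \left(-335\right)} = 1 \frac{1}{- \frac{335}{488}} = 1 \left(- \frac{488}{335}\right) = - \frac{488}{335}$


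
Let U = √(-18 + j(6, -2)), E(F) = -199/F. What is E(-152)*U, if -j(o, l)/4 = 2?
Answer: 199*I*√26/152 ≈ 6.6757*I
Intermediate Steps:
j(o, l) = -8 (j(o, l) = -4*2 = -8)
U = I*√26 (U = √(-18 - 8) = √(-26) = I*√26 ≈ 5.099*I)
E(-152)*U = (-199/(-152))*(I*√26) = (-199*(-1/152))*(I*√26) = 199*(I*√26)/152 = 199*I*√26/152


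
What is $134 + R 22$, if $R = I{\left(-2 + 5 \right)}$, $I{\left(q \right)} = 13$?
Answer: $420$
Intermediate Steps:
$R = 13$
$134 + R 22 = 134 + 13 \cdot 22 = 134 + 286 = 420$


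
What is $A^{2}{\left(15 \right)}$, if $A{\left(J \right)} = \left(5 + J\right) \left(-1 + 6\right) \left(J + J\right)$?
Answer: $9000000$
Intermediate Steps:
$A{\left(J \right)} = 10 J \left(5 + J\right)$ ($A{\left(J \right)} = \left(5 + J\right) 5 \cdot 2 J = \left(5 + J\right) 10 J = 10 J \left(5 + J\right)$)
$A^{2}{\left(15 \right)} = \left(10 \cdot 15 \left(5 + 15\right)\right)^{2} = \left(10 \cdot 15 \cdot 20\right)^{2} = 3000^{2} = 9000000$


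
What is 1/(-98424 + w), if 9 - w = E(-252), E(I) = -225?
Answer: -1/98190 ≈ -1.0184e-5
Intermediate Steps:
w = 234 (w = 9 - 1*(-225) = 9 + 225 = 234)
1/(-98424 + w) = 1/(-98424 + 234) = 1/(-98190) = -1/98190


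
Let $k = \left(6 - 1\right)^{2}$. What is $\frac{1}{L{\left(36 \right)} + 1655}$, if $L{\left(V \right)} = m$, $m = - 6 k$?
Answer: $\frac{1}{1505} \approx 0.00066445$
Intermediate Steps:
$k = 25$ ($k = 5^{2} = 25$)
$m = -150$ ($m = \left(-6\right) 25 = -150$)
$L{\left(V \right)} = -150$
$\frac{1}{L{\left(36 \right)} + 1655} = \frac{1}{-150 + 1655} = \frac{1}{1505}$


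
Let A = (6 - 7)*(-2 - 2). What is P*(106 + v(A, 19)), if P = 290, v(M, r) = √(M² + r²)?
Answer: 30740 + 290*√377 ≈ 36371.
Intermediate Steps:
A = 4 (A = -1*(-4) = 4)
P*(106 + v(A, 19)) = 290*(106 + √(4² + 19²)) = 290*(106 + √(16 + 361)) = 290*(106 + √377) = 30740 + 290*√377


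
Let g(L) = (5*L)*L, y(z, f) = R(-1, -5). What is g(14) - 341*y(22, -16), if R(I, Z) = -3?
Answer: 2003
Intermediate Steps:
y(z, f) = -3
g(L) = 5*L²
g(14) - 341*y(22, -16) = 5*14² - 341*(-3) = 5*196 + 1023 = 980 + 1023 = 2003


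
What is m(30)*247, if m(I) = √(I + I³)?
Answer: 247*√27030 ≈ 40609.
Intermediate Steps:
m(30)*247 = √(30 + 30³)*247 = √(30 + 27000)*247 = √27030*247 = 247*√27030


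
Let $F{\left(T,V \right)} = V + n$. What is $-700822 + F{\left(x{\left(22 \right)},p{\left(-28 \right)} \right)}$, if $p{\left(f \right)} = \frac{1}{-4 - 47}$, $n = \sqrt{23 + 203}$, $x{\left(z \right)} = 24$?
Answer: $- \frac{35741923}{51} + \sqrt{226} \approx -7.0081 \cdot 10^{5}$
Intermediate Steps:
$n = \sqrt{226} \approx 15.033$
$p{\left(f \right)} = - \frac{1}{51}$ ($p{\left(f \right)} = \frac{1}{-51} = - \frac{1}{51}$)
$F{\left(T,V \right)} = V + \sqrt{226}$
$-700822 + F{\left(x{\left(22 \right)},p{\left(-28 \right)} \right)} = -700822 - \left(\frac{1}{51} - \sqrt{226}\right) = - \frac{35741923}{51} + \sqrt{226}$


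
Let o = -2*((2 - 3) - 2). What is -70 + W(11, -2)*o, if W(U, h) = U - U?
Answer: -70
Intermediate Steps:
W(U, h) = 0
o = 6 (o = -2*(-1 - 2) = -2*(-3) = 6)
-70 + W(11, -2)*o = -70 + 0*6 = -70 + 0 = -70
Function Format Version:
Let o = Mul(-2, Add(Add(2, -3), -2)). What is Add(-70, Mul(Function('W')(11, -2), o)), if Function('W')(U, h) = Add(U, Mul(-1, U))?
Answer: -70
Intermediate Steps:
Function('W')(U, h) = 0
o = 6 (o = Mul(-2, Add(-1, -2)) = Mul(-2, -3) = 6)
Add(-70, Mul(Function('W')(11, -2), o)) = Add(-70, Mul(0, 6)) = Add(-70, 0) = -70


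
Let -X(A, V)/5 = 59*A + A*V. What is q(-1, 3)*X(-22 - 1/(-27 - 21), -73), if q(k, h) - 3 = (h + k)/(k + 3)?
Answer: -36925/6 ≈ -6154.2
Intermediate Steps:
X(A, V) = -295*A - 5*A*V (X(A, V) = -5*(59*A + A*V) = -295*A - 5*A*V)
q(k, h) = 3 + (h + k)/(3 + k) (q(k, h) = 3 + (h + k)/(k + 3) = 3 + (h + k)/(3 + k))
q(-1, 3)*X(-22 - 1/(-27 - 21), -73) = ((9 + 3 + 4*(-1))/(3 - 1))*(-5*(-22 - 1/(-27 - 21))*(59 - 73)) = ((9 + 3 - 4)/2)*(-5*(-22 - 1/(-48))*(-14)) = ((½)*8)*(-5*(-22 - 1*(-1/48))*(-14)) = 4*(-5*(-22 + 1/48)*(-14)) = 4*(-5*(-1055/48)*(-14)) = 4*(-36925/24) = -36925/6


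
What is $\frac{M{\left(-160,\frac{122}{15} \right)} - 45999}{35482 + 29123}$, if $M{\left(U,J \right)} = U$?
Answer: $- \frac{46159}{64605} \approx -0.71448$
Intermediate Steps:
$\frac{M{\left(-160,\frac{122}{15} \right)} - 45999}{35482 + 29123} = \frac{-160 - 45999}{35482 + 29123} = - \frac{46159}{64605}$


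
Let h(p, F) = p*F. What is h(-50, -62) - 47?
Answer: 3053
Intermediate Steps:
h(p, F) = F*p
h(-50, -62) - 47 = -62*(-50) - 47 = 3100 - 47 = 3053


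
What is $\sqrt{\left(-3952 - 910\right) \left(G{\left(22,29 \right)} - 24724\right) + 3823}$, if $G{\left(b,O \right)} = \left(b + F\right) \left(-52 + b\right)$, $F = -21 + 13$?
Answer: $\sqrt{122253951} \approx 11057.0$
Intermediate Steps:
$F = -8$
$G{\left(b,O \right)} = \left(-52 + b\right) \left(-8 + b\right)$ ($G{\left(b,O \right)} = \left(b - 8\right) \left(-52 + b\right) = \left(-8 + b\right) \left(-52 + b\right) = \left(-52 + b\right) \left(-8 + b\right)$)
$\sqrt{\left(-3952 - 910\right) \left(G{\left(22,29 \right)} - 24724\right) + 3823} = \sqrt{\left(-3952 - 910\right) \left(\left(416 + 22^{2} - 1320\right) - 24724\right) + 3823} = \sqrt{- 4862 \left(\left(416 + 484 - 1320\right) - 24724\right) + 3823} = \sqrt{- 4862 \left(-420 - 24724\right) + 3823} = \sqrt{\left(-4862\right) \left(-25144\right) + 3823} = \sqrt{122250128 + 3823} = \sqrt{122253951}$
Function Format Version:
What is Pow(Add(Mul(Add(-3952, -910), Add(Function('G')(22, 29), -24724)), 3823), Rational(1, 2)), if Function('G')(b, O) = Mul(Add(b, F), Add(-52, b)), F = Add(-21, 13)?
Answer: Pow(122253951, Rational(1, 2)) ≈ 11057.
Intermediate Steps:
F = -8
Function('G')(b, O) = Mul(Add(-52, b), Add(-8, b)) (Function('G')(b, O) = Mul(Add(b, -8), Add(-52, b)) = Mul(Add(-8, b), Add(-52, b)) = Mul(Add(-52, b), Add(-8, b)))
Pow(Add(Mul(Add(-3952, -910), Add(Function('G')(22, 29), -24724)), 3823), Rational(1, 2)) = Pow(Add(Mul(Add(-3952, -910), Add(Add(416, Pow(22, 2), Mul(-60, 22)), -24724)), 3823), Rational(1, 2)) = Pow(Add(Mul(-4862, Add(Add(416, 484, -1320), -24724)), 3823), Rational(1, 2)) = Pow(Add(Mul(-4862, Add(-420, -24724)), 3823), Rational(1, 2)) = Pow(Add(Mul(-4862, -25144), 3823), Rational(1, 2)) = Pow(Add(122250128, 3823), Rational(1, 2)) = Pow(122253951, Rational(1, 2))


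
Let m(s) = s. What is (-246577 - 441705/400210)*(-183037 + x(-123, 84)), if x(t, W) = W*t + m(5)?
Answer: 1908174403520150/40021 ≈ 4.7679e+10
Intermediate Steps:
x(t, W) = 5 + W*t (x(t, W) = W*t + 5 = 5 + W*t)
(-246577 - 441705/400210)*(-183037 + x(-123, 84)) = (-246577 - 441705/400210)*(-183037 + (5 + 84*(-123))) = (-246577 - 441705*1/400210)*(-183037 + (5 - 10332)) = (-246577 - 88341/80042)*(-183037 - 10327) = -19736604575/80042*(-193364) = 1908174403520150/40021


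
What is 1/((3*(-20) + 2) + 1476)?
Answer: 1/1418 ≈ 0.00070522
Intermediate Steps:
1/((3*(-20) + 2) + 1476) = 1/((-60 + 2) + 1476) = 1/(-58 + 1476) = 1/1418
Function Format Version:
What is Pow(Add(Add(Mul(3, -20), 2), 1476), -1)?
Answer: Rational(1, 1418) ≈ 0.00070522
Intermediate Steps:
Pow(Add(Add(Mul(3, -20), 2), 1476), -1) = Pow(Add(Add(-60, 2), 1476), -1) = Pow(Add(-58, 1476), -1) = Pow(1418, -1) = Rational(1, 1418)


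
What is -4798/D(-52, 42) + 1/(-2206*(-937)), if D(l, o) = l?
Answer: 1239696451/13435643 ≈ 92.269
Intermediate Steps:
-4798/D(-52, 42) + 1/(-2206*(-937)) = -4798/(-52) + 1/(-2206*(-937)) = -4798*(-1/52) - 1/2206*(-1/937) = 2399/26 + 1/2067022 = 1239696451/13435643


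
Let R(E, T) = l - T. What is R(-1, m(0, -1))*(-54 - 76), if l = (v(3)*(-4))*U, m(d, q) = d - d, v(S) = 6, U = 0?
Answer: 0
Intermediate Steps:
m(d, q) = 0
l = 0 (l = (6*(-4))*0 = -24*0 = 0)
R(E, T) = -T (R(E, T) = 0 - T = -T)
R(-1, m(0, -1))*(-54 - 76) = (-1*0)*(-54 - 76) = 0*(-130) = 0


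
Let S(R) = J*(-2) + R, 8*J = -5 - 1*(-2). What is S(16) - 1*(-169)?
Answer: 743/4 ≈ 185.75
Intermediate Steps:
J = -3/8 (J = (-5 - 1*(-2))/8 = (-5 + 2)/8 = (1/8)*(-3) = -3/8 ≈ -0.37500)
S(R) = 3/4 + R (S(R) = -3/8*(-2) + R = 3/4 + R)
S(16) - 1*(-169) = (3/4 + 16) - 1*(-169) = 67/4 + 169 = 743/4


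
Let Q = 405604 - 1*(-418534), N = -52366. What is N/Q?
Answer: -26183/412069 ≈ -0.063540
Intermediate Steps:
Q = 824138 (Q = 405604 + 418534 = 824138)
N/Q = -52366/824138 = -52366*1/824138 = -26183/412069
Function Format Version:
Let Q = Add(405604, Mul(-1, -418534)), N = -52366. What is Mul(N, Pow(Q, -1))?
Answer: Rational(-26183, 412069) ≈ -0.063540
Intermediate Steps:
Q = 824138 (Q = Add(405604, 418534) = 824138)
Mul(N, Pow(Q, -1)) = Mul(-52366, Pow(824138, -1)) = Mul(-52366, Rational(1, 824138)) = Rational(-26183, 412069)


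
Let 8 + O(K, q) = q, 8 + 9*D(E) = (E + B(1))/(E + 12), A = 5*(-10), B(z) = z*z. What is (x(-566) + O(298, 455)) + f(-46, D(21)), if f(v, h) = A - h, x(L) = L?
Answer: -4541/27 ≈ -168.19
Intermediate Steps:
B(z) = z²
A = -50
D(E) = -8/9 + (1 + E)/(9*(12 + E)) (D(E) = -8/9 + ((E + 1²)/(E + 12))/9 = -8/9 + ((E + 1)/(12 + E))/9 = -8/9 + ((1 + E)/(12 + E))/9 = -8/9 + (1 + E)/(9*(12 + E)))
O(K, q) = -8 + q
f(v, h) = -50 - h
(x(-566) + O(298, 455)) + f(-46, D(21)) = (-566 + (-8 + 455)) + (-50 - (-95 - 7*21)/(9*(12 + 21))) = (-566 + 447) + (-50 - (-95 - 147)/(9*33)) = -119 + (-50 - (-242)/(9*33)) = -119 + (-50 - 1*(-22/27)) = -119 + (-50 + 22/27) = -119 - 1328/27 = -4541/27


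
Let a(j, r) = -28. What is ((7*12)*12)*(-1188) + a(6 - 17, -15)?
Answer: -1197532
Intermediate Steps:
((7*12)*12)*(-1188) + a(6 - 17, -15) = ((7*12)*12)*(-1188) - 28 = (84*12)*(-1188) - 28 = 1008*(-1188) - 28 = -1197504 - 28 = -1197532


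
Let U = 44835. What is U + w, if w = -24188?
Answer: 20647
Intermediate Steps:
U + w = 44835 - 24188 = 20647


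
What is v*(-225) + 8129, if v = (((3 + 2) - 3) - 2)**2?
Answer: 8129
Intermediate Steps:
v = 0 (v = ((5 - 3) - 2)**2 = (2 - 2)**2 = 0**2 = 0)
v*(-225) + 8129 = 0*(-225) + 8129 = 0 + 8129 = 8129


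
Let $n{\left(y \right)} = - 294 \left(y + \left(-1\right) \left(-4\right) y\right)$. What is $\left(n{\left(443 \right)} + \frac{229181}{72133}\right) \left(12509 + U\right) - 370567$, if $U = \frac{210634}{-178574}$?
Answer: $- \frac{52461724783738284691}{6440539171} \approx -8.1456 \cdot 10^{9}$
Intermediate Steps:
$U = - \frac{105317}{89287}$ ($U = 210634 \left(- \frac{1}{178574}\right) = - \frac{105317}{89287} \approx -1.1795$)
$n{\left(y \right)} = - 1470 y$ ($n{\left(y \right)} = - 294 \left(y + 4 y\right) = - 294 \cdot 5 y = - 1470 y$)
$\left(n{\left(443 \right)} + \frac{229181}{72133}\right) \left(12509 + U\right) - 370567 = \left(\left(-1470\right) 443 + \frac{229181}{72133}\right) \left(12509 - \frac{105317}{89287}\right) - 370567 = \left(-651210 + 229181 \cdot \frac{1}{72133}\right) \frac{1116785766}{89287} - 370567 = \left(-651210 + \frac{229181}{72133}\right) \frac{1116785766}{89287} - 370567 = \left(- \frac{46973501749}{72133}\right) \frac{1116785766}{89287} - 370567 = - \frac{52459338132459304734}{6440539171} - 370567 = - \frac{52461724783738284691}{6440539171}$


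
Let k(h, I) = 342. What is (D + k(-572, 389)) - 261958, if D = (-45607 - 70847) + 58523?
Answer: -319547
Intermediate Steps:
D = -57931 (D = -116454 + 58523 = -57931)
(D + k(-572, 389)) - 261958 = (-57931 + 342) - 261958 = -57589 - 261958 = -319547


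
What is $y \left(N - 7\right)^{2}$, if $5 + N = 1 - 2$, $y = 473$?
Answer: $79937$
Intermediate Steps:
$N = -6$ ($N = -5 + \left(1 - 2\right) = -5 - 1 = -6$)
$y \left(N - 7\right)^{2} = 473 \left(-6 - 7\right)^{2} = 473 \left(-13\right)^{2} = 473 \cdot 169 = 79937$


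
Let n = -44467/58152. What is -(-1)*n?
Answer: -44467/58152 ≈ -0.76467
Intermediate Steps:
n = -44467/58152 (n = -44467*1/58152 = -44467/58152 ≈ -0.76467)
-(-1)*n = -(-1)*(-44467)/58152 = -1*44467/58152 = -44467/58152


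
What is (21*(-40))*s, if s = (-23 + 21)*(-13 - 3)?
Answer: -26880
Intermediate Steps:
s = 32 (s = -2*(-16) = 32)
(21*(-40))*s = (21*(-40))*32 = -840*32 = -26880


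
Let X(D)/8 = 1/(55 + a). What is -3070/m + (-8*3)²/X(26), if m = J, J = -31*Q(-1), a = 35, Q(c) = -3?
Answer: 599570/93 ≈ 6447.0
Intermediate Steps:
X(D) = 4/45 (X(D) = 8/(55 + 35) = 8/90 = 8*(1/90) = 4/45)
J = 93 (J = -31*(-3) = 93)
m = 93
-3070/m + (-8*3)²/X(26) = -3070/93 + (-8*3)²/(4/45) = -3070*1/93 + (-24)²*(45/4) = -3070/93 + 576*(45/4) = -3070/93 + 6480 = 599570/93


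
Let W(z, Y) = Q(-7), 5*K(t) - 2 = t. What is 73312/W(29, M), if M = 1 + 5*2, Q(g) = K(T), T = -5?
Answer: -366560/3 ≈ -1.2219e+5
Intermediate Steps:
K(t) = ⅖ + t/5
Q(g) = -⅗ (Q(g) = ⅖ + (⅕)*(-5) = ⅖ - 1 = -⅗)
M = 11 (M = 1 + 10 = 11)
W(z, Y) = -⅗
73312/W(29, M) = 73312/(-⅗) = 73312*(-5/3) = -366560/3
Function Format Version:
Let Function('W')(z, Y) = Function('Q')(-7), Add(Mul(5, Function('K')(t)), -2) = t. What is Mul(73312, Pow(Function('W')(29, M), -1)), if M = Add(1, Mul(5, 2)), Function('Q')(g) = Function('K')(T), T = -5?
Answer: Rational(-366560, 3) ≈ -1.2219e+5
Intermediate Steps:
Function('K')(t) = Add(Rational(2, 5), Mul(Rational(1, 5), t))
Function('Q')(g) = Rational(-3, 5) (Function('Q')(g) = Add(Rational(2, 5), Mul(Rational(1, 5), -5)) = Add(Rational(2, 5), -1) = Rational(-3, 5))
M = 11 (M = Add(1, 10) = 11)
Function('W')(z, Y) = Rational(-3, 5)
Mul(73312, Pow(Function('W')(29, M), -1)) = Mul(73312, Pow(Rational(-3, 5), -1)) = Mul(73312, Rational(-5, 3)) = Rational(-366560, 3)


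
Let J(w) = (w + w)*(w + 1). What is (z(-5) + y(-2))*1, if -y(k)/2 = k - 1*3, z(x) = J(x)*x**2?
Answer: 1010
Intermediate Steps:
J(w) = 2*w*(1 + w) (J(w) = (2*w)*(1 + w) = 2*w*(1 + w))
z(x) = 2*x**3*(1 + x) (z(x) = (2*x*(1 + x))*x**2 = 2*x**3*(1 + x))
y(k) = 6 - 2*k (y(k) = -2*(k - 1*3) = -2*(k - 3) = -2*(-3 + k) = 6 - 2*k)
(z(-5) + y(-2))*1 = (2*(-5)**3*(1 - 5) + (6 - 2*(-2)))*1 = (2*(-125)*(-4) + (6 + 4))*1 = (1000 + 10)*1 = 1010*1 = 1010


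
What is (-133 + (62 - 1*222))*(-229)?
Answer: 67097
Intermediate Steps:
(-133 + (62 - 1*222))*(-229) = (-133 + (62 - 222))*(-229) = (-133 - 160)*(-229) = -293*(-229) = 67097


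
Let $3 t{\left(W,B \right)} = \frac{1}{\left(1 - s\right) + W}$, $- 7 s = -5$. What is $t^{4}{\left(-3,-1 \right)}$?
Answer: $\frac{2401}{10556001} \approx 0.00022745$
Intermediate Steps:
$s = \frac{5}{7}$ ($s = \left(- \frac{1}{7}\right) \left(-5\right) = \frac{5}{7} \approx 0.71429$)
$t{\left(W,B \right)} = \frac{1}{3 \left(\frac{2}{7} + W\right)}$ ($t{\left(W,B \right)} = \frac{1}{3 \left(\left(1 - \frac{5}{7}\right) + W\right)} = \frac{1}{3 \left(\frac{2}{7} + W\right)}$)
$t^{4}{\left(-3,-1 \right)} = \left(\frac{7}{3 \left(2 + 7 \left(-3\right)\right)}\right)^{4} = \left(\frac{7}{3 \left(2 - 21\right)}\right)^{4} = \left(\frac{7}{3 \left(-19\right)}\right)^{4} = \left(\frac{7}{3} \left(- \frac{1}{19}\right)\right)^{4} = \left(- \frac{7}{57}\right)^{4} = \frac{2401}{10556001}$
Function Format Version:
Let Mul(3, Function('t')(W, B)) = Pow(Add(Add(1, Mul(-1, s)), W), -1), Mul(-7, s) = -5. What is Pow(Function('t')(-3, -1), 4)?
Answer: Rational(2401, 10556001) ≈ 0.00022745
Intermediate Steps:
s = Rational(5, 7) (s = Mul(Rational(-1, 7), -5) = Rational(5, 7) ≈ 0.71429)
Function('t')(W, B) = Mul(Rational(1, 3), Pow(Add(Rational(2, 7), W), -1)) (Function('t')(W, B) = Mul(Rational(1, 3), Pow(Add(Add(1, Mul(-1, Rational(5, 7))), W), -1)) = Mul(Rational(1, 3), Pow(Add(Add(1, Rational(-5, 7)), W), -1)) = Mul(Rational(1, 3), Pow(Add(Rational(2, 7), W), -1)))
Pow(Function('t')(-3, -1), 4) = Pow(Mul(Rational(7, 3), Pow(Add(2, Mul(7, -3)), -1)), 4) = Pow(Mul(Rational(7, 3), Pow(Add(2, -21), -1)), 4) = Pow(Mul(Rational(7, 3), Pow(-19, -1)), 4) = Pow(Mul(Rational(7, 3), Rational(-1, 19)), 4) = Pow(Rational(-7, 57), 4) = Rational(2401, 10556001)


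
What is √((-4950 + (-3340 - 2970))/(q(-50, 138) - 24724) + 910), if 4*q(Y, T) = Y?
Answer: 5*√9904043846/16491 ≈ 30.174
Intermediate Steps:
q(Y, T) = Y/4
√((-4950 + (-3340 - 2970))/(q(-50, 138) - 24724) + 910) = √((-4950 + (-3340 - 2970))/((¼)*(-50) - 24724) + 910) = √((-4950 - 6310)/(-25/2 - 24724) + 910) = √(-11260/(-49473/2) + 910) = √(-11260*(-2/49473) + 910) = √(22520/49473 + 910) = √(45042950/49473) = 5*√9904043846/16491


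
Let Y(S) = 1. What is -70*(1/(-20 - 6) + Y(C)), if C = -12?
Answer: -875/13 ≈ -67.308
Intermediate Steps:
-70*(1/(-20 - 6) + Y(C)) = -70*(1/(-20 - 6) + 1) = -70*(1/(-26) + 1) = -70*(-1/26 + 1) = -70*25/26 = -875/13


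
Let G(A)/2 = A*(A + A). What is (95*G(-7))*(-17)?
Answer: -316540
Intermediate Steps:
G(A) = 4*A² (G(A) = 2*(A*(A + A)) = 2*(A*(2*A)) = 2*(2*A²) = 4*A²)
(95*G(-7))*(-17) = (95*(4*(-7)²))*(-17) = (95*(4*49))*(-17) = (95*196)*(-17) = 18620*(-17) = -316540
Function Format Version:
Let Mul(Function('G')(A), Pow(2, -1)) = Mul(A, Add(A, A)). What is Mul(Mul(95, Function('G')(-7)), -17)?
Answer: -316540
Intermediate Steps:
Function('G')(A) = Mul(4, Pow(A, 2)) (Function('G')(A) = Mul(2, Mul(A, Add(A, A))) = Mul(2, Mul(A, Mul(2, A))) = Mul(2, Mul(2, Pow(A, 2))) = Mul(4, Pow(A, 2)))
Mul(Mul(95, Function('G')(-7)), -17) = Mul(Mul(95, Mul(4, Pow(-7, 2))), -17) = Mul(Mul(95, Mul(4, 49)), -17) = Mul(Mul(95, 196), -17) = Mul(18620, -17) = -316540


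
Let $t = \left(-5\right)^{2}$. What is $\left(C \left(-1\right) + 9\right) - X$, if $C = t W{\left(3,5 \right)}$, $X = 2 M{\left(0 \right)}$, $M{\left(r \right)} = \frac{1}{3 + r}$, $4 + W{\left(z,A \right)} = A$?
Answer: $- \frac{50}{3} \approx -16.667$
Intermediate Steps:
$t = 25$
$W{\left(z,A \right)} = -4 + A$
$X = \frac{2}{3}$ ($X = \frac{2}{3 + 0} = \frac{2}{3} \approx 0.66667$)
$C = 25$ ($C = 25 \left(-4 + 5\right) = 25 \cdot 1 = 25$)
$\left(C \left(-1\right) + 9\right) - X = \left(25 \left(-1\right) + 9\right) - \frac{2}{3} = \left(-25 + 9\right) - \frac{2}{3} = -16 - \frac{2}{3} = - \frac{50}{3}$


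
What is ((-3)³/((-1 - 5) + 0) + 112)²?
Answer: 54289/4 ≈ 13572.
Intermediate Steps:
((-3)³/((-1 - 5) + 0) + 112)² = (-27/(-6 + 0) + 112)² = (-27/(-6) + 112)² = (-⅙*(-27) + 112)² = (9/2 + 112)² = (233/2)² = 54289/4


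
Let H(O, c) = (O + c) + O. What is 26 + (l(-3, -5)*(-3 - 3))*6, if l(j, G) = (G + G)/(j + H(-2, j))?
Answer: -10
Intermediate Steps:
H(O, c) = c + 2*O
l(j, G) = 2*G/(-4 + 2*j) (l(j, G) = (G + G)/(j + (j + 2*(-2))) = (2*G)/(j + (j - 4)) = (2*G)/(j + (-4 + j)) = (2*G)/(-4 + 2*j) = 2*G/(-4 + 2*j))
26 + (l(-3, -5)*(-3 - 3))*6 = 26 + ((-5/(-2 - 3))*(-3 - 3))*6 = 26 + (-5/(-5)*(-6))*6 = 26 + (-5*(-1/5)*(-6))*6 = 26 + (1*(-6))*6 = 26 - 6*6 = 26 - 36 = -10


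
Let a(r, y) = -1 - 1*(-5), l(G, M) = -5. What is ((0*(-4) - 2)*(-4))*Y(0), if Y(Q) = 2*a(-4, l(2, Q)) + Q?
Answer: 64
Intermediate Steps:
a(r, y) = 4 (a(r, y) = -1 + 5 = 4)
Y(Q) = 8 + Q (Y(Q) = 2*4 + Q = 8 + Q)
((0*(-4) - 2)*(-4))*Y(0) = ((0*(-4) - 2)*(-4))*(8 + 0) = ((0 - 2)*(-4))*8 = -2*(-4)*8 = 8*8 = 64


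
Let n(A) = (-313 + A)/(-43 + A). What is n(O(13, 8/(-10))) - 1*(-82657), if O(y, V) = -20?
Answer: 578636/7 ≈ 82662.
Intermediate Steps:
n(A) = (-313 + A)/(-43 + A)
n(O(13, 8/(-10))) - 1*(-82657) = (-313 - 20)/(-43 - 20) - 1*(-82657) = -333/(-63) + 82657 = -1/63*(-333) + 82657 = 37/7 + 82657 = 578636/7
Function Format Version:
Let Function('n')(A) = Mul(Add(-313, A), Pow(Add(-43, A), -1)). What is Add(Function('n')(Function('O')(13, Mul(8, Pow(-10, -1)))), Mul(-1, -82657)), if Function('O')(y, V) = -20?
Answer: Rational(578636, 7) ≈ 82662.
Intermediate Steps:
Function('n')(A) = Mul(Pow(Add(-43, A), -1), Add(-313, A))
Add(Function('n')(Function('O')(13, Mul(8, Pow(-10, -1)))), Mul(-1, -82657)) = Add(Mul(Pow(Add(-43, -20), -1), Add(-313, -20)), Mul(-1, -82657)) = Add(Mul(Pow(-63, -1), -333), 82657) = Add(Mul(Rational(-1, 63), -333), 82657) = Add(Rational(37, 7), 82657) = Rational(578636, 7)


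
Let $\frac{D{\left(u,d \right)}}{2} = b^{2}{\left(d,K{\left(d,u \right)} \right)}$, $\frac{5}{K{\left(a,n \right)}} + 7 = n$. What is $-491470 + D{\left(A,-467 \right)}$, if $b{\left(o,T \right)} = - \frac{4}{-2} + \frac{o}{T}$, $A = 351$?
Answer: $\frac{51596847338}{25} \approx 2.0639 \cdot 10^{9}$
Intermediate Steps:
$K{\left(a,n \right)} = \frac{5}{-7 + n}$
$b{\left(o,T \right)} = 2 + \frac{o}{T}$ ($b{\left(o,T \right)} = \left(-4\right) \left(- \frac{1}{2}\right) + \frac{o}{T} = 2 + \frac{o}{T}$)
$D{\left(u,d \right)} = 2 \left(2 + d \left(- \frac{7}{5} + \frac{u}{5}\right)\right)^{2}$ ($D{\left(u,d \right)} = 2 \left(2 + \frac{d}{5 \frac{1}{-7 + u}}\right)^{2} = 2 \left(2 + d \left(- \frac{7}{5} + \frac{u}{5}\right)\right)^{2}$)
$-491470 + D{\left(A,-467 \right)} = -491470 + \frac{2 \left(10 - 467 \left(-7 + 351\right)\right)^{2}}{25} = -491470 + \frac{2 \left(10 - 160648\right)^{2}}{25} = -491470 + \frac{2 \left(-160638\right)^{2}}{25} = -491470 + \frac{2}{25} \cdot 25804567044 = -491470 + \frac{51609134088}{25} = \frac{51596847338}{25}$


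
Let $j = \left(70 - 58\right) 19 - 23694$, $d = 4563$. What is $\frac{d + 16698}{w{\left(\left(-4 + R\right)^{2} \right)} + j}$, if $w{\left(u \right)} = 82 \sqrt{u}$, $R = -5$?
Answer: $- \frac{7087}{7576} \approx -0.93545$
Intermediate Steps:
$j = -23466$ ($j = 12 \cdot 19 - 23694 = 228 - 23694 = -23466$)
$\frac{d + 16698}{w{\left(\left(-4 + R\right)^{2} \right)} + j} = \frac{4563 + 16698}{82 \sqrt{\left(-4 - 5\right)^{2}} - 23466} = \frac{21261}{82 \sqrt{\left(-9\right)^{2}} - 23466} = \frac{21261}{82 \sqrt{81} - 23466} = \frac{21261}{82 \cdot 9 - 23466} = \frac{21261}{738 - 23466} = \frac{21261}{-22728} = 21261 \left(- \frac{1}{22728}\right) = - \frac{7087}{7576}$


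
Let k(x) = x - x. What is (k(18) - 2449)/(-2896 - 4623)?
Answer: 2449/7519 ≈ 0.32571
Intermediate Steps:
k(x) = 0
(k(18) - 2449)/(-2896 - 4623) = (0 - 2449)/(-2896 - 4623) = -2449/(-7519) = -2449*(-1/7519) = 2449/7519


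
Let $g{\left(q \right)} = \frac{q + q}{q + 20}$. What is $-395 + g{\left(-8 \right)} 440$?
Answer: $- \frac{2945}{3} \approx -981.67$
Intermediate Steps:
$g{\left(q \right)} = \frac{2 q}{20 + q}$
$-395 + g{\left(-8 \right)} 440 = -395 + 2 \left(-8\right) \frac{1}{20 - 8} \cdot 440 = -395 + 2 \left(-8\right) \frac{1}{12} \cdot 440 = -395 - \frac{1760}{3} = - \frac{2945}{3}$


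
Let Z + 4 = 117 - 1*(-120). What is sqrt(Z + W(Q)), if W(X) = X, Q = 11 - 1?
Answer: 9*sqrt(3) ≈ 15.588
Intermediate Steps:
Q = 10
Z = 233 (Z = -4 + (117 - 1*(-120)) = -4 + (117 + 120) = -4 + 237 = 233)
sqrt(Z + W(Q)) = sqrt(233 + 10) = sqrt(243) = 9*sqrt(3)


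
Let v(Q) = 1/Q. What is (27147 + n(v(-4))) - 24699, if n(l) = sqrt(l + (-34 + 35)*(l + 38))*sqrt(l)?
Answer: 2448 + 5*I*sqrt(6)/4 ≈ 2448.0 + 3.0619*I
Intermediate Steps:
n(l) = sqrt(l)*sqrt(38 + 2*l) (n(l) = sqrt(l + 1*(38 + l))*sqrt(l) = sqrt(l + (38 + l))*sqrt(l) = sqrt(38 + 2*l)*sqrt(l) = sqrt(l)*sqrt(38 + 2*l))
(27147 + n(v(-4))) - 24699 = (27147 + sqrt(2)*sqrt(1/(-4))*sqrt(19 + 1/(-4))) - 24699 = (27147 + sqrt(2)*sqrt(-1/4)*sqrt(19 - 1/4)) - 24699 = (27147 + sqrt(2)*(I/2)*sqrt(75/4)) - 24699 = (27147 + sqrt(2)*(I/2)*(5*sqrt(3)/2)) - 24699 = (27147 + 5*I*sqrt(6)/4) - 24699 = 2448 + 5*I*sqrt(6)/4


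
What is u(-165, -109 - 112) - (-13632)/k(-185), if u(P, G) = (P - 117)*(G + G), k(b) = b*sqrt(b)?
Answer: 124644 + 13632*I*sqrt(185)/34225 ≈ 1.2464e+5 + 5.4175*I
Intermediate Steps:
k(b) = b**(3/2)
u(P, G) = 2*G*(-117 + P) (u(P, G) = (-117 + P)*(2*G) = 2*G*(-117 + P))
u(-165, -109 - 112) - (-13632)/k(-185) = 2*(-109 - 112)*(-117 - 165) - (-13632)/((-185)**(3/2)) = 2*(-221)*(-282) - (-13632)/((-185*I*sqrt(185))) = 124644 - (-13632)*I*sqrt(185)/34225 = 124644 + 13632*I*sqrt(185)/34225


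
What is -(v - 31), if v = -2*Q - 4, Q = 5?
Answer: 45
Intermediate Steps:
v = -14 (v = -2*5 - 4 = -10 - 4 = -14)
-(v - 31) = -(-14 - 31) = -1*(-45) = 45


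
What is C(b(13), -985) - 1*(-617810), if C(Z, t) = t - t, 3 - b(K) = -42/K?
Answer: 617810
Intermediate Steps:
b(K) = 3 + 42/K (b(K) = 3 - (-42)/K = 3 + 42/K)
C(Z, t) = 0
C(b(13), -985) - 1*(-617810) = 0 - 1*(-617810) = 0 + 617810 = 617810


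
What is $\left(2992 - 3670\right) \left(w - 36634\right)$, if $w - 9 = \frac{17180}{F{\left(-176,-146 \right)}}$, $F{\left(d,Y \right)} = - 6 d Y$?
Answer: $\frac{159519647335}{6424} \approx 2.4832 \cdot 10^{7}$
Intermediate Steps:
$F{\left(d,Y \right)} = - 6 Y d$
$w = \frac{342601}{38544}$ ($w = 9 + \frac{17180}{\left(-6\right) \left(-146\right) \left(-176\right)} = 9 + \frac{17180}{-154176} = 9 + 17180 \left(- \frac{1}{154176}\right) = 9 - \frac{4295}{38544} = \frac{342601}{38544} \approx 8.8886$)
$\left(2992 - 3670\right) \left(w - 36634\right) = \left(2992 - 3670\right) \left(\frac{342601}{38544} - 36634\right) = \left(2992 - 3670\right) \left(- \frac{1411678295}{38544}\right) = \left(-678\right) \left(- \frac{1411678295}{38544}\right) = \frac{159519647335}{6424}$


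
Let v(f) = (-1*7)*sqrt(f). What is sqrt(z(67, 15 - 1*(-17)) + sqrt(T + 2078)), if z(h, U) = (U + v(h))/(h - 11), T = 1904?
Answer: sqrt(448 - 98*sqrt(67) + 784*sqrt(3982))/28 ≈ 7.9153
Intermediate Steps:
v(f) = -7*sqrt(f)
z(h, U) = (U - 7*sqrt(h))/(-11 + h) (z(h, U) = (U - 7*sqrt(h))/(h - 11) = (U - 7*sqrt(h))/(-11 + h))
sqrt(z(67, 15 - 1*(-17)) + sqrt(T + 2078)) = sqrt(((15 - 1*(-17)) - 7*sqrt(67))/(-11 + 67) + sqrt(1904 + 2078)) = sqrt(((15 + 17) - 7*sqrt(67))/56 + sqrt(3982)) = sqrt((32 - 7*sqrt(67))/56 + sqrt(3982)) = sqrt((4/7 - sqrt(67)/8) + sqrt(3982)) = sqrt(4/7 + sqrt(3982) - sqrt(67)/8)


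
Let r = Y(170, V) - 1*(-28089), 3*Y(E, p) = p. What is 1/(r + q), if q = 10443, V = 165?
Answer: 1/38587 ≈ 2.5915e-5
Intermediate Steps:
Y(E, p) = p/3
r = 28144 (r = (⅓)*165 - 1*(-28089) = 55 + 28089 = 28144)
1/(r + q) = 1/(28144 + 10443) = 1/38587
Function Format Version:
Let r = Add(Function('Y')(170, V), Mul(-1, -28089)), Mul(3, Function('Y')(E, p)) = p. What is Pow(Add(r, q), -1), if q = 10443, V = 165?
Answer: Rational(1, 38587) ≈ 2.5915e-5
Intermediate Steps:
Function('Y')(E, p) = Mul(Rational(1, 3), p)
r = 28144 (r = Add(Mul(Rational(1, 3), 165), Mul(-1, -28089)) = Add(55, 28089) = 28144)
Pow(Add(r, q), -1) = Pow(Add(28144, 10443), -1) = Pow(38587, -1) = Rational(1, 38587)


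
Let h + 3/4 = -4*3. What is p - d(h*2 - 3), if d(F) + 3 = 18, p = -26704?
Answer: -26719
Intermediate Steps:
h = -51/4 (h = -¾ - 4*3 = -¾ - 12 = -51/4 ≈ -12.750)
d(F) = 15 (d(F) = -3 + 18 = 15)
p - d(h*2 - 3) = -26704 - 1*15 = -26704 - 15 = -26719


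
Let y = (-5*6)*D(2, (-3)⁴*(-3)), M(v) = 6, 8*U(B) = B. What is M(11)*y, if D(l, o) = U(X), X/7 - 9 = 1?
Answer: -1575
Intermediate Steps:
X = 70 (X = 63 + 7*1 = 63 + 7 = 70)
U(B) = B/8
D(l, o) = 35/4 (D(l, o) = (⅛)*70 = 35/4)
y = -525/2 (y = -5*6*(35/4) = -30*35/4 = -525/2 ≈ -262.50)
M(11)*y = 6*(-525/2) = -1575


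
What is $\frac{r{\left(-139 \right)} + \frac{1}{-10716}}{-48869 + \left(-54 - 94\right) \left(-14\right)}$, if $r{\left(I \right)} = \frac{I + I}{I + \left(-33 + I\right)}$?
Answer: $- \frac{2978737}{155959238772} \approx -1.9099 \cdot 10^{-5}$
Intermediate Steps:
$r{\left(I \right)} = \frac{2 I}{-33 + 2 I}$
$\frac{r{\left(-139 \right)} + \frac{1}{-10716}}{-48869 + \left(-54 - 94\right) \left(-14\right)} = \frac{2 \left(-139\right) \frac{1}{-33 + 2 \left(-139\right)} + \frac{1}{-10716}}{-48869 + \left(-54 - 94\right) \left(-14\right)} = \frac{2 \left(-139\right) \frac{1}{-33 - 278} - \frac{1}{10716}}{-48869 - -2072} = \frac{2 \left(-139\right) \frac{1}{-311} - \frac{1}{10716}}{-48869 + 2072} = \frac{2 \left(-139\right) \left(- \frac{1}{311}\right) - \frac{1}{10716}}{-46797} = \left(\frac{278}{311} - \frac{1}{10716}\right) \left(- \frac{1}{46797}\right) = \frac{2978737}{3332676} \left(- \frac{1}{46797}\right) = - \frac{2978737}{155959238772}$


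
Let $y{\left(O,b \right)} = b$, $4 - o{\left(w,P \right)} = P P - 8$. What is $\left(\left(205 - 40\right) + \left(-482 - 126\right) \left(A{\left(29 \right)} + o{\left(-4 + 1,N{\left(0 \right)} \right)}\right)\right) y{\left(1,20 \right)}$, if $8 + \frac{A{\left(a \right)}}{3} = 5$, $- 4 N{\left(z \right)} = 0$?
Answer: $-33180$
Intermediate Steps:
$N{\left(z \right)} = 0$ ($N{\left(z \right)} = \left(- \frac{1}{4}\right) 0 = 0$)
$A{\left(a \right)} = -9$ ($A{\left(a \right)} = -24 + 3 \cdot 5 = -24 + 15 = -9$)
$o{\left(w,P \right)} = 12 - P^{2}$ ($o{\left(w,P \right)} = 4 - \left(P P - 8\right) = 4 - \left(P^{2} - 8\right) = 4 - \left(-8 + P^{2}\right) = 12 - P^{2}$)
$\left(\left(205 - 40\right) + \left(-482 - 126\right) \left(A{\left(29 \right)} + o{\left(-4 + 1,N{\left(0 \right)} \right)}\right)\right) y{\left(1,20 \right)} = \left(\left(205 - 40\right) + \left(-482 - 126\right) \left(-9 + \left(12 - 0^{2}\right)\right)\right) 20 = \left(165 - 608 \left(-9 + \left(12 - 0\right)\right)\right) 20 = \left(165 - 608 \left(-9 + \left(12 + 0\right)\right)\right) 20 = \left(165 - 608 \left(-9 + 12\right)\right) 20 = \left(165 - 1824\right) 20 = \left(-1659\right) 20 = -33180$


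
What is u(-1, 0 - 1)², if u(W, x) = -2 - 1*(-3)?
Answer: 1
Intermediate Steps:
u(W, x) = 1 (u(W, x) = -2 + 3 = 1)
u(-1, 0 - 1)² = 1² = 1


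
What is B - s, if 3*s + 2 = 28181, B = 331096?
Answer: 321703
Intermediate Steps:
s = 9393 (s = -2/3 + (1/3)*28181 = -2/3 + 28181/3 = 9393)
B - s = 331096 - 1*9393 = 331096 - 9393 = 321703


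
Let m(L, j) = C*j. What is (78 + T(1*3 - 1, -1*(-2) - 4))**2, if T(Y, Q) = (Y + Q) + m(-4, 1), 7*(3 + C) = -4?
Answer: 271441/49 ≈ 5539.6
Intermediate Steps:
C = -25/7 (C = -3 + (1/7)*(-4) = -3 - 4/7 = -25/7 ≈ -3.5714)
m(L, j) = -25*j/7
T(Y, Q) = -25/7 + Q + Y (T(Y, Q) = (Y + Q) - 25/7*1 = (Q + Y) - 25/7 = -25/7 + Q + Y)
(78 + T(1*3 - 1, -1*(-2) - 4))**2 = (78 + (-25/7 + (-1*(-2) - 4) + (1*3 - 1)))**2 = (78 + (-25/7 + (2 - 4) + (3 - 1)))**2 = (78 + (-25/7 - 2 + 2))**2 = (78 - 25/7)**2 = (521/7)**2 = 271441/49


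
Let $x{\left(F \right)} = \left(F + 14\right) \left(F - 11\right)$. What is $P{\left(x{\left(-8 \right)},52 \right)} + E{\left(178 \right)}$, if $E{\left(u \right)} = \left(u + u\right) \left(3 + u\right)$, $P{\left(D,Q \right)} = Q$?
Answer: $64488$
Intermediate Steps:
$x{\left(F \right)} = \left(-11 + F\right) \left(14 + F\right)$ ($x{\left(F \right)} = \left(14 + F\right) \left(-11 + F\right) = \left(-11 + F\right) \left(14 + F\right)$)
$E{\left(u \right)} = 2 u \left(3 + u\right)$
$P{\left(x{\left(-8 \right)},52 \right)} + E{\left(178 \right)} = 52 + 2 \cdot 178 \left(3 + 178\right) = 52 + 2 \cdot 178 \cdot 181 = 52 + 64436 = 64488$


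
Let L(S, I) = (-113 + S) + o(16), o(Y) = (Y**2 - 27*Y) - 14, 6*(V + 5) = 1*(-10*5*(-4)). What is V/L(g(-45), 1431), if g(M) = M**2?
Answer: 85/5166 ≈ 0.016454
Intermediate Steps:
V = 85/3 (V = -5 + (1*(-10*5*(-4)))/6 = -5 + (1*(-50*(-4)))/6 = -5 + (1*200)/6 = -5 + (1/6)*200 = -5 + 100/3 = 85/3 ≈ 28.333)
o(Y) = -14 + Y**2 - 27*Y
L(S, I) = -303 + S (L(S, I) = (-113 + S) + (-14 + 16**2 - 27*16) = (-113 + S) + (-14 + 256 - 432) = (-113 + S) - 190 = -303 + S)
V/L(g(-45), 1431) = 85/(3*(-303 + (-45)**2)) = 85/(3*(-303 + 2025)) = (85/3)/1722 = (85/3)*(1/1722) = 85/5166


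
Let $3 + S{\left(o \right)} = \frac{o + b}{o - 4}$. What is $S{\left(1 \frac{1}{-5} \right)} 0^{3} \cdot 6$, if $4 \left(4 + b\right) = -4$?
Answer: $0$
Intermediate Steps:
$b = -5$ ($b = -4 + \frac{1}{4} \left(-4\right) = -4 - 1 = -5$)
$S{\left(o \right)} = -3 + \frac{-5 + o}{-4 + o}$ ($S{\left(o \right)} = -3 + \frac{o - 5}{o - 4} = -3 + \frac{-5 + o}{-4 + o}$)
$S{\left(1 \frac{1}{-5} \right)} 0^{3} \cdot 6 = \frac{7 - 2 \cdot 1 \frac{1}{-5}}{-4 + 1 \frac{1}{-5}} \cdot 0^{3} \cdot 6 = \frac{7 - 2 \cdot 1 \left(- \frac{1}{5}\right)}{-4 + 1 \left(- \frac{1}{5}\right)} 0 \cdot 6 = \frac{7 - - \frac{2}{5}}{-4 - \frac{1}{5}} \cdot 0 \cdot 6 = \frac{7 + \frac{2}{5}}{- \frac{21}{5}} \cdot 0 \cdot 6 = \left(- \frac{5}{21}\right) \frac{37}{5} \cdot 0 \cdot 6 = \left(- \frac{37}{21}\right) 0 \cdot 6 = 0 \cdot 6 = 0$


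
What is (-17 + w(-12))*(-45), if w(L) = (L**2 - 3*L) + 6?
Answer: -7605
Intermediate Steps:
w(L) = 6 + L**2 - 3*L
(-17 + w(-12))*(-45) = (-17 + (6 + (-12)**2 - 3*(-12)))*(-45) = (-17 + (6 + 144 + 36))*(-45) = (-17 + 186)*(-45) = 169*(-45) = -7605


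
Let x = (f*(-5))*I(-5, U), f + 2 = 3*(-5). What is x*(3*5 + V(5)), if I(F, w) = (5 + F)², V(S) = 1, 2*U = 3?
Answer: 0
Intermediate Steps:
U = 3/2 (U = (½)*3 = 3/2 ≈ 1.5000)
f = -17 (f = -2 + 3*(-5) = -2 - 15 = -17)
x = 0 (x = (-17*(-5))*(5 - 5)² = 85*0² = 85*0 = 0)
x*(3*5 + V(5)) = 0*(3*5 + 1) = 0*(15 + 1) = 0*16 = 0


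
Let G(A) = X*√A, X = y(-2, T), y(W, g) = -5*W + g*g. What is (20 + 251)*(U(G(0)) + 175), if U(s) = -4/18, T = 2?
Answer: 426283/9 ≈ 47365.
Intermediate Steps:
y(W, g) = g² - 5*W (y(W, g) = -5*W + g² = g² - 5*W)
X = 14 (X = 2² - 5*(-2) = 4 + 10 = 14)
G(A) = 14*√A
U(s) = -2/9 (U(s) = -4*1/18 = -2/9)
(20 + 251)*(U(G(0)) + 175) = (20 + 251)*(-2/9 + 175) = 271*(1573/9) = 426283/9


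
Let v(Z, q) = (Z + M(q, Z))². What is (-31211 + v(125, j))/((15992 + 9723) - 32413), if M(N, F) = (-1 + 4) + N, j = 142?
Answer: -41689/6698 ≈ -6.2241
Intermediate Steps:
M(N, F) = 3 + N
v(Z, q) = (3 + Z + q)² (v(Z, q) = (Z + (3 + q))² = (3 + Z + q)²)
(-31211 + v(125, j))/((15992 + 9723) - 32413) = (-31211 + (3 + 125 + 142)²)/((15992 + 9723) - 32413) = (-31211 + 270²)/(25715 - 32413) = (-31211 + 72900)/(-6698) = 41689*(-1/6698) = -41689/6698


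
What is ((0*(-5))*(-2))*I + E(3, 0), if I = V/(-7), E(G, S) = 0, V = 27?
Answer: 0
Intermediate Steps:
I = -27/7 (I = 27/(-7) = 27*(-1/7) = -27/7 ≈ -3.8571)
((0*(-5))*(-2))*I + E(3, 0) = ((0*(-5))*(-2))*(-27/7) + 0 = (0*(-2))*(-27/7) + 0 = 0*(-27/7) + 0 = 0 + 0 = 0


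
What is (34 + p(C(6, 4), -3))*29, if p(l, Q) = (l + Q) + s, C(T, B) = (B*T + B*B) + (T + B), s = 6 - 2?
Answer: 2465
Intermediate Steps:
s = 4
C(T, B) = B + T + B**2 + B*T (C(T, B) = (B*T + B**2) + (B + T) = (B**2 + B*T) + (B + T) = B + T + B**2 + B*T)
p(l, Q) = 4 + Q + l (p(l, Q) = (l + Q) + 4 = (Q + l) + 4 = 4 + Q + l)
(34 + p(C(6, 4), -3))*29 = (34 + (4 - 3 + (4 + 6 + 4**2 + 4*6)))*29 = (34 + (4 - 3 + (4 + 6 + 16 + 24)))*29 = (34 + (4 - 3 + 50))*29 = (34 + 51)*29 = 85*29 = 2465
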